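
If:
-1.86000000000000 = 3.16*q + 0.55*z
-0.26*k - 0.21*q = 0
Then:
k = 0.140579357351509*z + 0.475413826679649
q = -0.174050632911392*z - 0.588607594936709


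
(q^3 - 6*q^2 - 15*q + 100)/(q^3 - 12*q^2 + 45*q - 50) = (q + 4)/(q - 2)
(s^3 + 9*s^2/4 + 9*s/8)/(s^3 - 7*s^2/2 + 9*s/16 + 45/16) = 2*s*(2*s + 3)/(4*s^2 - 17*s + 15)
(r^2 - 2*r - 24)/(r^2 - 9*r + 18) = (r + 4)/(r - 3)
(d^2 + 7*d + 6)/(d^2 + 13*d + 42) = (d + 1)/(d + 7)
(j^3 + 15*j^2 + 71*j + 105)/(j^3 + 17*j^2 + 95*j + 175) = (j + 3)/(j + 5)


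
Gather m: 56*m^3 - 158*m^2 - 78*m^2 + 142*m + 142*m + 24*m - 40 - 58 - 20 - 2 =56*m^3 - 236*m^2 + 308*m - 120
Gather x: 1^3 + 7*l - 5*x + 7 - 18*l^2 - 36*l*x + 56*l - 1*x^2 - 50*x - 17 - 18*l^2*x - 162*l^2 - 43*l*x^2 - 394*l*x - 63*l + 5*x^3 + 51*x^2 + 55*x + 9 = -180*l^2 + 5*x^3 + x^2*(50 - 43*l) + x*(-18*l^2 - 430*l)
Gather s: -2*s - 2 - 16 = -2*s - 18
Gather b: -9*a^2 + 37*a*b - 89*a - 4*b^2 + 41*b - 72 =-9*a^2 - 89*a - 4*b^2 + b*(37*a + 41) - 72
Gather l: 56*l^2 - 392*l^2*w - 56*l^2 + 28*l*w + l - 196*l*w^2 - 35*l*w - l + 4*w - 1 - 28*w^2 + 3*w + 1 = -392*l^2*w + l*(-196*w^2 - 7*w) - 28*w^2 + 7*w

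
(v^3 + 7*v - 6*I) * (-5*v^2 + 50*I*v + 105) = -5*v^5 + 50*I*v^4 + 70*v^3 + 380*I*v^2 + 1035*v - 630*I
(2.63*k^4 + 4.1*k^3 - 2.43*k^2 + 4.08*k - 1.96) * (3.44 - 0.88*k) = -2.3144*k^5 + 5.4392*k^4 + 16.2424*k^3 - 11.9496*k^2 + 15.76*k - 6.7424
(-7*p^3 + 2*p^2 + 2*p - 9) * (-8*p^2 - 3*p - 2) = 56*p^5 + 5*p^4 - 8*p^3 + 62*p^2 + 23*p + 18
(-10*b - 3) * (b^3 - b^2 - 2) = -10*b^4 + 7*b^3 + 3*b^2 + 20*b + 6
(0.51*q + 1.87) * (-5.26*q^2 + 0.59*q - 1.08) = -2.6826*q^3 - 9.5353*q^2 + 0.5525*q - 2.0196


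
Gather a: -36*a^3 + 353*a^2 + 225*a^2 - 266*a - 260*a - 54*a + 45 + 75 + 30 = -36*a^3 + 578*a^2 - 580*a + 150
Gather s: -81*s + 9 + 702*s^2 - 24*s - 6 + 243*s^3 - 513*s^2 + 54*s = 243*s^3 + 189*s^2 - 51*s + 3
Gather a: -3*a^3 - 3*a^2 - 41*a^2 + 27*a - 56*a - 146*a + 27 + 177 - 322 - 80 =-3*a^3 - 44*a^2 - 175*a - 198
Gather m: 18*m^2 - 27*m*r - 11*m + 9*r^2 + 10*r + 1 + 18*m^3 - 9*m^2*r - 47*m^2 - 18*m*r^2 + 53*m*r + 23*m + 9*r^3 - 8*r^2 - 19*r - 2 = 18*m^3 + m^2*(-9*r - 29) + m*(-18*r^2 + 26*r + 12) + 9*r^3 + r^2 - 9*r - 1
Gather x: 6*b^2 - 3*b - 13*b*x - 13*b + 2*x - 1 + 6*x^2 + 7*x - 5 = 6*b^2 - 16*b + 6*x^2 + x*(9 - 13*b) - 6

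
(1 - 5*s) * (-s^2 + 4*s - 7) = 5*s^3 - 21*s^2 + 39*s - 7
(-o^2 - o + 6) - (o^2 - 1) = -2*o^2 - o + 7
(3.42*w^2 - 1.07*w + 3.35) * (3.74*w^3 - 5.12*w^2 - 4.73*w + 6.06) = 12.7908*w^5 - 21.5122*w^4 + 1.8308*w^3 + 8.6343*w^2 - 22.3297*w + 20.301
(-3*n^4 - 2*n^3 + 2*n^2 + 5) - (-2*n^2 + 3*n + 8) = -3*n^4 - 2*n^3 + 4*n^2 - 3*n - 3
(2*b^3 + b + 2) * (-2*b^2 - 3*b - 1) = -4*b^5 - 6*b^4 - 4*b^3 - 7*b^2 - 7*b - 2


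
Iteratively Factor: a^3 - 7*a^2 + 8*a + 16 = (a + 1)*(a^2 - 8*a + 16) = (a - 4)*(a + 1)*(a - 4)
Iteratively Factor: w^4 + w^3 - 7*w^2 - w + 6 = (w + 1)*(w^3 - 7*w + 6) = (w + 1)*(w + 3)*(w^2 - 3*w + 2) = (w - 1)*(w + 1)*(w + 3)*(w - 2)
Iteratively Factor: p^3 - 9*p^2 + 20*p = (p - 4)*(p^2 - 5*p) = p*(p - 4)*(p - 5)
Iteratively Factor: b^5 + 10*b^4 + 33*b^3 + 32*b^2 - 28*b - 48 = (b + 2)*(b^4 + 8*b^3 + 17*b^2 - 2*b - 24) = (b + 2)*(b + 4)*(b^3 + 4*b^2 + b - 6) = (b + 2)*(b + 3)*(b + 4)*(b^2 + b - 2) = (b - 1)*(b + 2)*(b + 3)*(b + 4)*(b + 2)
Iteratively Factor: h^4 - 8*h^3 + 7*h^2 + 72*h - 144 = (h - 3)*(h^3 - 5*h^2 - 8*h + 48) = (h - 4)*(h - 3)*(h^2 - h - 12) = (h - 4)^2*(h - 3)*(h + 3)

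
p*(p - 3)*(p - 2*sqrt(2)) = p^3 - 3*p^2 - 2*sqrt(2)*p^2 + 6*sqrt(2)*p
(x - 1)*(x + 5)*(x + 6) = x^3 + 10*x^2 + 19*x - 30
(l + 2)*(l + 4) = l^2 + 6*l + 8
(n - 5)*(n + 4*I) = n^2 - 5*n + 4*I*n - 20*I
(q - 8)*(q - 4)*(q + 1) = q^3 - 11*q^2 + 20*q + 32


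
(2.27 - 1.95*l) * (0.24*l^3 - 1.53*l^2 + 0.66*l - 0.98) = -0.468*l^4 + 3.5283*l^3 - 4.7601*l^2 + 3.4092*l - 2.2246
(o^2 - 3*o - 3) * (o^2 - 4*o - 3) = o^4 - 7*o^3 + 6*o^2 + 21*o + 9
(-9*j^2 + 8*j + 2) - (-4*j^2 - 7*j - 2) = -5*j^2 + 15*j + 4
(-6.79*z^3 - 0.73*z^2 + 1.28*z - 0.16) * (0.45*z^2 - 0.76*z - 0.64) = -3.0555*z^5 + 4.8319*z^4 + 5.4764*z^3 - 0.5776*z^2 - 0.6976*z + 0.1024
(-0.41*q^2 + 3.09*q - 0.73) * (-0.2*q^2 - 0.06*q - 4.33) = 0.082*q^4 - 0.5934*q^3 + 1.7359*q^2 - 13.3359*q + 3.1609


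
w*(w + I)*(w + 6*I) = w^3 + 7*I*w^2 - 6*w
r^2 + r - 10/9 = (r - 2/3)*(r + 5/3)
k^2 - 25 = (k - 5)*(k + 5)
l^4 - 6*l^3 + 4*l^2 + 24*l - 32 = (l - 4)*(l - 2)^2*(l + 2)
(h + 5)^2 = h^2 + 10*h + 25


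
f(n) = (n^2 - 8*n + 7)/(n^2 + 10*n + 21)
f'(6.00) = 0.04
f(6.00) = -0.04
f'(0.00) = -0.54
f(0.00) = 0.33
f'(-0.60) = -1.05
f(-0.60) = 0.79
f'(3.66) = 0.02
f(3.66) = -0.13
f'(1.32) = -0.13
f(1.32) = -0.05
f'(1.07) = -0.17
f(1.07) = -0.01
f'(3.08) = 0.01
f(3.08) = -0.13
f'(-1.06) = -1.86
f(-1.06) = 1.44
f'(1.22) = -0.15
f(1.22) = -0.04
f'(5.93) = 0.04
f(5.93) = -0.05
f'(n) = (-2*n - 10)*(n^2 - 8*n + 7)/(n^2 + 10*n + 21)^2 + (2*n - 8)/(n^2 + 10*n + 21) = 2*(9*n^2 + 14*n - 119)/(n^4 + 20*n^3 + 142*n^2 + 420*n + 441)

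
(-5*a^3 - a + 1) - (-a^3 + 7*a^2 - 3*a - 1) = -4*a^3 - 7*a^2 + 2*a + 2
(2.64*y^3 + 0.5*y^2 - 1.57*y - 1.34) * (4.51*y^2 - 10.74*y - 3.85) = 11.9064*y^5 - 26.0986*y^4 - 22.6147*y^3 + 8.8934*y^2 + 20.4361*y + 5.159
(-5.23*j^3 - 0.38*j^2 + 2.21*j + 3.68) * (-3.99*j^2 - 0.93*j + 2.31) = 20.8677*j^5 + 6.3801*j^4 - 20.5458*j^3 - 17.6163*j^2 + 1.6827*j + 8.5008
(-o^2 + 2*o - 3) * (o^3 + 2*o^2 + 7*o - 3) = -o^5 - 6*o^3 + 11*o^2 - 27*o + 9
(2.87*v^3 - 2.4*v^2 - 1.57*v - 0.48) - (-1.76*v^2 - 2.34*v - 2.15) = 2.87*v^3 - 0.64*v^2 + 0.77*v + 1.67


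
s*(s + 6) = s^2 + 6*s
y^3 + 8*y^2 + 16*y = y*(y + 4)^2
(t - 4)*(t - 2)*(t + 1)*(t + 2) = t^4 - 3*t^3 - 8*t^2 + 12*t + 16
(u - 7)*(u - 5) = u^2 - 12*u + 35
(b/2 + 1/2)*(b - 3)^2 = b^3/2 - 5*b^2/2 + 3*b/2 + 9/2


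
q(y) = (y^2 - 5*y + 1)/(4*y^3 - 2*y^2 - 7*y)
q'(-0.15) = 5.71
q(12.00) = 0.01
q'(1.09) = 0.99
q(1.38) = 1.35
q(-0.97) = 5.40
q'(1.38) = 5.48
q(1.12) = 0.71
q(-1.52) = -1.36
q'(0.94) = 0.60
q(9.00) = 0.01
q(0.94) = 0.56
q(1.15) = 0.74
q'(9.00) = 0.00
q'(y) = (2*y - 5)/(4*y^3 - 2*y^2 - 7*y) + (-12*y^2 + 4*y + 7)*(y^2 - 5*y + 1)/(4*y^3 - 2*y^2 - 7*y)^2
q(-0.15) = 1.79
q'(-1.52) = -3.54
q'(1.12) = 1.12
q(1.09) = 0.68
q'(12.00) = 0.00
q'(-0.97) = -40.61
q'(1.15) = 1.27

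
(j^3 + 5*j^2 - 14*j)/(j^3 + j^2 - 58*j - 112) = j*(j - 2)/(j^2 - 6*j - 16)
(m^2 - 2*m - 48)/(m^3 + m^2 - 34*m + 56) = (m^2 - 2*m - 48)/(m^3 + m^2 - 34*m + 56)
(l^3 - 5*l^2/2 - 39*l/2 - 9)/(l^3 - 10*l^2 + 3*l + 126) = (l + 1/2)/(l - 7)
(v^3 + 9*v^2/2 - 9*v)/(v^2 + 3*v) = (v^2 + 9*v/2 - 9)/(v + 3)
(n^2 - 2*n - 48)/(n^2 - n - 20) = (-n^2 + 2*n + 48)/(-n^2 + n + 20)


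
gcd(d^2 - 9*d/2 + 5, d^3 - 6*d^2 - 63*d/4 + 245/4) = d - 5/2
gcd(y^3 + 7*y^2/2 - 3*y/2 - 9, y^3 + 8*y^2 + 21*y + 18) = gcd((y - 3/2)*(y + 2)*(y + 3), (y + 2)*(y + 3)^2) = y^2 + 5*y + 6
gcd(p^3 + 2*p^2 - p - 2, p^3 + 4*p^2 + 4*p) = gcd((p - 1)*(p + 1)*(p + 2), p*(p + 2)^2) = p + 2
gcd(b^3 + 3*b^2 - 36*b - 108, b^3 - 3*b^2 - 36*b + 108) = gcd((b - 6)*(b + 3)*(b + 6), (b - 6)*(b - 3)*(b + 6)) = b^2 - 36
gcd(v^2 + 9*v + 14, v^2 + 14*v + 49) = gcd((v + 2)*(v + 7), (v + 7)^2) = v + 7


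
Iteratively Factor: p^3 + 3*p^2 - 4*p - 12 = (p + 2)*(p^2 + p - 6) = (p + 2)*(p + 3)*(p - 2)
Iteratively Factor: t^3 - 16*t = (t - 4)*(t^2 + 4*t) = t*(t - 4)*(t + 4)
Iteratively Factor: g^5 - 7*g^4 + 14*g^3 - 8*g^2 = (g)*(g^4 - 7*g^3 + 14*g^2 - 8*g) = g^2*(g^3 - 7*g^2 + 14*g - 8) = g^2*(g - 1)*(g^2 - 6*g + 8) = g^2*(g - 2)*(g - 1)*(g - 4)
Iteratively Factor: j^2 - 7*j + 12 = (j - 4)*(j - 3)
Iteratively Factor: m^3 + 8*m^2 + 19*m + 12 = (m + 3)*(m^2 + 5*m + 4) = (m + 1)*(m + 3)*(m + 4)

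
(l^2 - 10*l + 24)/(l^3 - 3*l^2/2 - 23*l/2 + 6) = 2*(l - 6)/(2*l^2 + 5*l - 3)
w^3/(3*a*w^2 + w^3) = w/(3*a + w)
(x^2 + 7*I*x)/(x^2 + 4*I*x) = (x + 7*I)/(x + 4*I)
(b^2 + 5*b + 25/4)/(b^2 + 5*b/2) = (b + 5/2)/b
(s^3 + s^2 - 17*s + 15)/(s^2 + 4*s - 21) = (s^2 + 4*s - 5)/(s + 7)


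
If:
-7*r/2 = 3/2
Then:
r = -3/7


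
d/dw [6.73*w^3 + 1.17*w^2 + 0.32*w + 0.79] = 20.19*w^2 + 2.34*w + 0.32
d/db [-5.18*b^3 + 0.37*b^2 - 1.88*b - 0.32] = -15.54*b^2 + 0.74*b - 1.88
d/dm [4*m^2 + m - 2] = 8*m + 1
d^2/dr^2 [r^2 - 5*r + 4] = 2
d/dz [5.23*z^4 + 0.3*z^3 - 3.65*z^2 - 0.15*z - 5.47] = 20.92*z^3 + 0.9*z^2 - 7.3*z - 0.15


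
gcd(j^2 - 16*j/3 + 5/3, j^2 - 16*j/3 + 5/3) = j^2 - 16*j/3 + 5/3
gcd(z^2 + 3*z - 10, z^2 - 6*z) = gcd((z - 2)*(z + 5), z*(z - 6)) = 1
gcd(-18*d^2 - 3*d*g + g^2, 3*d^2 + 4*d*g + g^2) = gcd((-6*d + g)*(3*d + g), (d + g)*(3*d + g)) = 3*d + g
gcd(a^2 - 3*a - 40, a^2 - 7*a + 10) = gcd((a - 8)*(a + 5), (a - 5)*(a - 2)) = 1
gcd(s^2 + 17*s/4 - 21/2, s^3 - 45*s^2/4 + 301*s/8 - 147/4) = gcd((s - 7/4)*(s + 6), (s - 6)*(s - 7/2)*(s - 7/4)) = s - 7/4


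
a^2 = a^2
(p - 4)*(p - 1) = p^2 - 5*p + 4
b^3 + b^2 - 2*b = b*(b - 1)*(b + 2)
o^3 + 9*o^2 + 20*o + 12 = (o + 1)*(o + 2)*(o + 6)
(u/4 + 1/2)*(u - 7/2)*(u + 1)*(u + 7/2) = u^4/4 + 3*u^3/4 - 41*u^2/16 - 147*u/16 - 49/8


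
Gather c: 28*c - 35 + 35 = 28*c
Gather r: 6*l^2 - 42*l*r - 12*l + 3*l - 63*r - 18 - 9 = 6*l^2 - 9*l + r*(-42*l - 63) - 27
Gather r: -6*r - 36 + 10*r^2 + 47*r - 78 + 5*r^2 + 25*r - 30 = 15*r^2 + 66*r - 144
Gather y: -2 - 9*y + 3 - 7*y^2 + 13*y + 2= -7*y^2 + 4*y + 3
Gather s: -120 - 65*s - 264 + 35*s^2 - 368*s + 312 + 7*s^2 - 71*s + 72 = 42*s^2 - 504*s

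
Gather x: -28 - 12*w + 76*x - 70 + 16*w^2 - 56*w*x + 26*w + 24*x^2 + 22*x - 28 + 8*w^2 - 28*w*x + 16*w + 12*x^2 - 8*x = 24*w^2 + 30*w + 36*x^2 + x*(90 - 84*w) - 126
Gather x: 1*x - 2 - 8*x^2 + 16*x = -8*x^2 + 17*x - 2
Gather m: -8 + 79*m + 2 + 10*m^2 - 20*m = 10*m^2 + 59*m - 6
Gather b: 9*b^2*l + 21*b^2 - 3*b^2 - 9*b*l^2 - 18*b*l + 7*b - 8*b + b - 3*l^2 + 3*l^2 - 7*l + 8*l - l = b^2*(9*l + 18) + b*(-9*l^2 - 18*l)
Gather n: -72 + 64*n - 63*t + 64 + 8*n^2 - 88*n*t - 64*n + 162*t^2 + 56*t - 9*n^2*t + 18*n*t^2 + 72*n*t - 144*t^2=n^2*(8 - 9*t) + n*(18*t^2 - 16*t) + 18*t^2 - 7*t - 8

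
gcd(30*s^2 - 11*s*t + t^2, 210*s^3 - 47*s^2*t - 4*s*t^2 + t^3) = 30*s^2 - 11*s*t + t^2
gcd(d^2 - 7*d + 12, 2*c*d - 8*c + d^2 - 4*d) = d - 4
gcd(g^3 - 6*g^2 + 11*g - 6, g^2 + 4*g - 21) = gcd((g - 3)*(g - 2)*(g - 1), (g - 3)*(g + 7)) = g - 3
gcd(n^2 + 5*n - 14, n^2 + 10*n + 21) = n + 7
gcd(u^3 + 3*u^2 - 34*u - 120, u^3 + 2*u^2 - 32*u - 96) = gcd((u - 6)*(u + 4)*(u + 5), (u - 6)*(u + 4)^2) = u^2 - 2*u - 24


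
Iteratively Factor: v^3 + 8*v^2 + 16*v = (v + 4)*(v^2 + 4*v) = v*(v + 4)*(v + 4)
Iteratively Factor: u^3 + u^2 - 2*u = (u)*(u^2 + u - 2) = u*(u + 2)*(u - 1)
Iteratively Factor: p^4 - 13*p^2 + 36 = (p - 2)*(p^3 + 2*p^2 - 9*p - 18) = (p - 2)*(p + 3)*(p^2 - p - 6) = (p - 2)*(p + 2)*(p + 3)*(p - 3)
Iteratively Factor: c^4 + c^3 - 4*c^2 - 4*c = (c - 2)*(c^3 + 3*c^2 + 2*c) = (c - 2)*(c + 1)*(c^2 + 2*c) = (c - 2)*(c + 1)*(c + 2)*(c)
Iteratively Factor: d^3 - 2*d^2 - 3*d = (d + 1)*(d^2 - 3*d) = (d - 3)*(d + 1)*(d)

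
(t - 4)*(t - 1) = t^2 - 5*t + 4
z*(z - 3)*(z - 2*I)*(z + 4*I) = z^4 - 3*z^3 + 2*I*z^3 + 8*z^2 - 6*I*z^2 - 24*z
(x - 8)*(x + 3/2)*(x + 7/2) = x^3 - 3*x^2 - 139*x/4 - 42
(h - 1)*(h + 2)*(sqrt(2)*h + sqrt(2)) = sqrt(2)*h^3 + 2*sqrt(2)*h^2 - sqrt(2)*h - 2*sqrt(2)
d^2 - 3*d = d*(d - 3)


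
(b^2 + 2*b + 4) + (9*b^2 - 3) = 10*b^2 + 2*b + 1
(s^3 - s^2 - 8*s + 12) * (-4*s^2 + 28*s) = -4*s^5 + 32*s^4 + 4*s^3 - 272*s^2 + 336*s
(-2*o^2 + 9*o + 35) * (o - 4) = -2*o^3 + 17*o^2 - o - 140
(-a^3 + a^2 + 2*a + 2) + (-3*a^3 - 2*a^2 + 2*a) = -4*a^3 - a^2 + 4*a + 2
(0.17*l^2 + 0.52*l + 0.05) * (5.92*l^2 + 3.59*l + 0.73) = 1.0064*l^4 + 3.6887*l^3 + 2.2869*l^2 + 0.5591*l + 0.0365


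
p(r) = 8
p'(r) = 0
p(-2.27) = 8.00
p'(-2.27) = 0.00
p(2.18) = 8.00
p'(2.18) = 0.00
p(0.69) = 8.00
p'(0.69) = 0.00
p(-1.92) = 8.00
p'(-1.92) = 0.00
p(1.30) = 8.00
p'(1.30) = 0.00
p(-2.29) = 8.00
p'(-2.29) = 0.00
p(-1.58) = 8.00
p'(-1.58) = 0.00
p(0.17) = 8.00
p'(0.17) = 0.00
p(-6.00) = 8.00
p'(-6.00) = 0.00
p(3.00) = 8.00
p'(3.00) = 0.00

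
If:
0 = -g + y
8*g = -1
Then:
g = -1/8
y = -1/8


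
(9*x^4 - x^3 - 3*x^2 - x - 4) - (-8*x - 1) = 9*x^4 - x^3 - 3*x^2 + 7*x - 3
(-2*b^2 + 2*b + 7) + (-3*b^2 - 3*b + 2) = -5*b^2 - b + 9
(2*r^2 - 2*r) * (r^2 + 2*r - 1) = 2*r^4 + 2*r^3 - 6*r^2 + 2*r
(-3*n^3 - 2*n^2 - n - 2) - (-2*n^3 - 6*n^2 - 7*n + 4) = -n^3 + 4*n^2 + 6*n - 6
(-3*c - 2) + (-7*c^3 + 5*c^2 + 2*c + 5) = -7*c^3 + 5*c^2 - c + 3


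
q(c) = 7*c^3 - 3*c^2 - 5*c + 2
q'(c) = 21*c^2 - 6*c - 5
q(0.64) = -0.59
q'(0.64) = -0.24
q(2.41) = 70.51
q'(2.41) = 102.51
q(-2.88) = -175.70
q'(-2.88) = 186.46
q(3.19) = 182.75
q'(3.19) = 189.56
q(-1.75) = -35.95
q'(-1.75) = 69.81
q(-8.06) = -3817.84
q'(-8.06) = 1407.60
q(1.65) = 17.03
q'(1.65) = 42.27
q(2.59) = 90.54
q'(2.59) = 120.33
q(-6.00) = -1588.00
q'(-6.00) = 787.00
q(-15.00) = -24223.00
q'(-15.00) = 4810.00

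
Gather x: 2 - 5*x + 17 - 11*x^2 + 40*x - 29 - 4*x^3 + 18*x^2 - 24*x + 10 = -4*x^3 + 7*x^2 + 11*x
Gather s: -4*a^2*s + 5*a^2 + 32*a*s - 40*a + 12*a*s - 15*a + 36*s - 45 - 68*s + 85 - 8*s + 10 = 5*a^2 - 55*a + s*(-4*a^2 + 44*a - 40) + 50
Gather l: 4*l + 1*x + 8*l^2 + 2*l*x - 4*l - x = 8*l^2 + 2*l*x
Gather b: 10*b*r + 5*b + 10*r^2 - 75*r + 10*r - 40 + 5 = b*(10*r + 5) + 10*r^2 - 65*r - 35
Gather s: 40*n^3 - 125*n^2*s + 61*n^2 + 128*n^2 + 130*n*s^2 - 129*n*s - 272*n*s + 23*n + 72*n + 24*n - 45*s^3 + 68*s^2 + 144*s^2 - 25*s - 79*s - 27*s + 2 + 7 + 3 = 40*n^3 + 189*n^2 + 119*n - 45*s^3 + s^2*(130*n + 212) + s*(-125*n^2 - 401*n - 131) + 12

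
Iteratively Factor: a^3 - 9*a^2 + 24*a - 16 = (a - 4)*(a^2 - 5*a + 4) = (a - 4)^2*(a - 1)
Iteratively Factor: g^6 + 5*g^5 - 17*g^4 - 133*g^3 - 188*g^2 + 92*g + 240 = (g + 2)*(g^5 + 3*g^4 - 23*g^3 - 87*g^2 - 14*g + 120) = (g + 2)*(g + 4)*(g^4 - g^3 - 19*g^2 - 11*g + 30) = (g - 5)*(g + 2)*(g + 4)*(g^3 + 4*g^2 + g - 6) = (g - 5)*(g - 1)*(g + 2)*(g + 4)*(g^2 + 5*g + 6) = (g - 5)*(g - 1)*(g + 2)*(g + 3)*(g + 4)*(g + 2)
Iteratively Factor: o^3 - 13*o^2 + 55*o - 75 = (o - 3)*(o^2 - 10*o + 25) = (o - 5)*(o - 3)*(o - 5)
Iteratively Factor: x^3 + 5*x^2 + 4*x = (x + 1)*(x^2 + 4*x) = (x + 1)*(x + 4)*(x)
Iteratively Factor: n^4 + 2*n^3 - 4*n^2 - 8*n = (n - 2)*(n^3 + 4*n^2 + 4*n) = (n - 2)*(n + 2)*(n^2 + 2*n) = (n - 2)*(n + 2)^2*(n)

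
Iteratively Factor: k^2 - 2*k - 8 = (k + 2)*(k - 4)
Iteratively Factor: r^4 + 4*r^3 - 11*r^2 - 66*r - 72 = (r + 3)*(r^3 + r^2 - 14*r - 24) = (r + 3)^2*(r^2 - 2*r - 8) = (r - 4)*(r + 3)^2*(r + 2)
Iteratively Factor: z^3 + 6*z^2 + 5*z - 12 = (z + 3)*(z^2 + 3*z - 4) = (z - 1)*(z + 3)*(z + 4)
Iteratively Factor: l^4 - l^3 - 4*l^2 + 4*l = (l + 2)*(l^3 - 3*l^2 + 2*l) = (l - 2)*(l + 2)*(l^2 - l) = (l - 2)*(l - 1)*(l + 2)*(l)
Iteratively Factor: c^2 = (c)*(c)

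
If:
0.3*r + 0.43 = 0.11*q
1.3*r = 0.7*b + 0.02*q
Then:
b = 1.77922077922078*r - 0.111688311688312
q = 2.72727272727273*r + 3.90909090909091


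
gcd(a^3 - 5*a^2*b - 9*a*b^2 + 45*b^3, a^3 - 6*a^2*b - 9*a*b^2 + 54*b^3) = a^2 - 9*b^2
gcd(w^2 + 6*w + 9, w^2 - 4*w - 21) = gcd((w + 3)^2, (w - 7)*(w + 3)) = w + 3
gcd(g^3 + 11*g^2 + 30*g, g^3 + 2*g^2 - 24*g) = g^2 + 6*g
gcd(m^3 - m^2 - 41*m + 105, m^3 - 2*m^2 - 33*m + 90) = m^2 - 8*m + 15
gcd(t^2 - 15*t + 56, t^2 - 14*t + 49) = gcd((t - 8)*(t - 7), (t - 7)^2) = t - 7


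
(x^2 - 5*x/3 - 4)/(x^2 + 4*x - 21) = (x + 4/3)/(x + 7)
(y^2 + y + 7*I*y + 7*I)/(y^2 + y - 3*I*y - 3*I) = (y + 7*I)/(y - 3*I)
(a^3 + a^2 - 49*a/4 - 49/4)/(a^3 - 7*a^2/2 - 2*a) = (-4*a^3 - 4*a^2 + 49*a + 49)/(2*a*(-2*a^2 + 7*a + 4))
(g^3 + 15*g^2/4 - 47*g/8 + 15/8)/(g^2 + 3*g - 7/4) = (4*g^2 + 17*g - 15)/(2*(2*g + 7))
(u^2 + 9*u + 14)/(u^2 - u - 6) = (u + 7)/(u - 3)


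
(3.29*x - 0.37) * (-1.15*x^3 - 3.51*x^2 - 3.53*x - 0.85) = -3.7835*x^4 - 11.1224*x^3 - 10.315*x^2 - 1.4904*x + 0.3145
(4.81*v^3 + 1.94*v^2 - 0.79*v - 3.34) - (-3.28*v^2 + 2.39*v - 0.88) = 4.81*v^3 + 5.22*v^2 - 3.18*v - 2.46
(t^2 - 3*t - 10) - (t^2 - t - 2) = -2*t - 8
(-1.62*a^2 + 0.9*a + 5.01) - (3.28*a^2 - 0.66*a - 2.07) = -4.9*a^2 + 1.56*a + 7.08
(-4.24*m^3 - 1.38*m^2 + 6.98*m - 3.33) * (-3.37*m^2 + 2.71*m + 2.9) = 14.2888*m^5 - 6.8398*m^4 - 39.5584*m^3 + 26.1359*m^2 + 11.2177*m - 9.657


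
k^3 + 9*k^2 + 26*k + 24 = (k + 2)*(k + 3)*(k + 4)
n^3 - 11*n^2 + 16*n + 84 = (n - 7)*(n - 6)*(n + 2)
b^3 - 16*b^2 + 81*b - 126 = (b - 7)*(b - 6)*(b - 3)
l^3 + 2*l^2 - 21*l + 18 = (l - 3)*(l - 1)*(l + 6)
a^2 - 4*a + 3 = (a - 3)*(a - 1)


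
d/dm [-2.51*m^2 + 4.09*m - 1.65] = 4.09 - 5.02*m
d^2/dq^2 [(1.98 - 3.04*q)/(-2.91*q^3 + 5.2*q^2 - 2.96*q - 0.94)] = (154.458144*q^5 - 477.209736*q^4 + 591.414272*q^3 - 523.35216*q^2 + 304.510632*q - 70.969408)/(24.642171*q^9 - 132.10236*q^8 + 311.255928*q^7 - 385.472278*q^6 + 231.259488*q^5 - 11.847456*q^4 - 53.162716*q^3 + 10.923552*q^2 + 7.846368*q + 0.830584)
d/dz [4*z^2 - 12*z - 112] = 8*z - 12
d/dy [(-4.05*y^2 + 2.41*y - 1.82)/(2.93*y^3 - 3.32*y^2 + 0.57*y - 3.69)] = (11.8665*y^4 - 14.1226*y^3 + 21.6905*y^2 + 17.8042*y - 7.8555)/(8.5849*y^6 - 19.4552*y^5 + 14.3626*y^4 - 25.4082*y^3 + 24.8265*y^2 - 4.2066*y + 13.6161)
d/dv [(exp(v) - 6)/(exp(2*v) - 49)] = (-2*(exp(v) - 6)*exp(v) + exp(2*v) - 49)*exp(v)/(exp(2*v) - 49)^2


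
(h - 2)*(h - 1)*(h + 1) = h^3 - 2*h^2 - h + 2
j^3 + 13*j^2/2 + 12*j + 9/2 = (j + 1/2)*(j + 3)^2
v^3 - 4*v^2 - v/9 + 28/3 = (v - 3)*(v - 7/3)*(v + 4/3)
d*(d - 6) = d^2 - 6*d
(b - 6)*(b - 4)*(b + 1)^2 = b^4 - 8*b^3 + 5*b^2 + 38*b + 24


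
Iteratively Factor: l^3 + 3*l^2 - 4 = (l + 2)*(l^2 + l - 2) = (l + 2)^2*(l - 1)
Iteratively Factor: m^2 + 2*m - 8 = (m - 2)*(m + 4)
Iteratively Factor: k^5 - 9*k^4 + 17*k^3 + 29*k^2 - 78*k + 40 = (k - 4)*(k^4 - 5*k^3 - 3*k^2 + 17*k - 10) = (k - 4)*(k - 1)*(k^3 - 4*k^2 - 7*k + 10) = (k - 5)*(k - 4)*(k - 1)*(k^2 + k - 2) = (k - 5)*(k - 4)*(k - 1)*(k + 2)*(k - 1)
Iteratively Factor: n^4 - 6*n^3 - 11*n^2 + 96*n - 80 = (n - 4)*(n^3 - 2*n^2 - 19*n + 20) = (n - 4)*(n + 4)*(n^2 - 6*n + 5) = (n - 5)*(n - 4)*(n + 4)*(n - 1)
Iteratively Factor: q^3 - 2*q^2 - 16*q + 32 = (q - 4)*(q^2 + 2*q - 8) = (q - 4)*(q + 4)*(q - 2)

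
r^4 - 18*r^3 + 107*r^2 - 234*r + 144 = (r - 8)*(r - 6)*(r - 3)*(r - 1)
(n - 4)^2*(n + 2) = n^3 - 6*n^2 + 32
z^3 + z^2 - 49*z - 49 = (z - 7)*(z + 1)*(z + 7)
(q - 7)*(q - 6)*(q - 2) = q^3 - 15*q^2 + 68*q - 84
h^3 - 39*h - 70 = (h - 7)*(h + 2)*(h + 5)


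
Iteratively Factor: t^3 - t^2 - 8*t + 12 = (t - 2)*(t^2 + t - 6) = (t - 2)^2*(t + 3)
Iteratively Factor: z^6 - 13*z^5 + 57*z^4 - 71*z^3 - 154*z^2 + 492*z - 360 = (z - 5)*(z^5 - 8*z^4 + 17*z^3 + 14*z^2 - 84*z + 72) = (z - 5)*(z - 3)*(z^4 - 5*z^3 + 2*z^2 + 20*z - 24) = (z - 5)*(z - 3)^2*(z^3 - 2*z^2 - 4*z + 8) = (z - 5)*(z - 3)^2*(z + 2)*(z^2 - 4*z + 4) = (z - 5)*(z - 3)^2*(z - 2)*(z + 2)*(z - 2)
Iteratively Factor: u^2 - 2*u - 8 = (u - 4)*(u + 2)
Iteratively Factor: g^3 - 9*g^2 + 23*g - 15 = (g - 5)*(g^2 - 4*g + 3) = (g - 5)*(g - 1)*(g - 3)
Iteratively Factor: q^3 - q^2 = (q)*(q^2 - q) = q*(q - 1)*(q)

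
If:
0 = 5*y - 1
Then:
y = 1/5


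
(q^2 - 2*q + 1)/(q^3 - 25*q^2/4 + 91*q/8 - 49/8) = 8*(q - 1)/(8*q^2 - 42*q + 49)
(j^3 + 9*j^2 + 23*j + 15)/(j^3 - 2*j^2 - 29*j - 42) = (j^2 + 6*j + 5)/(j^2 - 5*j - 14)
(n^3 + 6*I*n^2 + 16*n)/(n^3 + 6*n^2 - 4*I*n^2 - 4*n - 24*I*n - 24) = n*(n + 8*I)/(n^2 + 2*n*(3 - I) - 12*I)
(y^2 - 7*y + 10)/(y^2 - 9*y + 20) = (y - 2)/(y - 4)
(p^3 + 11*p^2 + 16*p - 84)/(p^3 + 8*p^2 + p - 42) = (p + 6)/(p + 3)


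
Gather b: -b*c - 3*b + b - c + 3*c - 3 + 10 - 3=b*(-c - 2) + 2*c + 4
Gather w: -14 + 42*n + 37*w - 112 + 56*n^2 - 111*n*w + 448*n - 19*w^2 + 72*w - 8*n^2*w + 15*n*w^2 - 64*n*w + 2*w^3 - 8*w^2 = 56*n^2 + 490*n + 2*w^3 + w^2*(15*n - 27) + w*(-8*n^2 - 175*n + 109) - 126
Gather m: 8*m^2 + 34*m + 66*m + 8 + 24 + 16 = 8*m^2 + 100*m + 48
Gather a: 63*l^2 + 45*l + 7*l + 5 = 63*l^2 + 52*l + 5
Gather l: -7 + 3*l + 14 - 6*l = 7 - 3*l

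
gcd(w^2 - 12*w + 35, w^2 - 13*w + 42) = w - 7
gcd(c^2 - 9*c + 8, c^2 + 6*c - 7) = c - 1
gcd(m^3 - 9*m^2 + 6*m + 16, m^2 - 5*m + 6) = m - 2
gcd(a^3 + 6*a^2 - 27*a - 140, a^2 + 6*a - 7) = a + 7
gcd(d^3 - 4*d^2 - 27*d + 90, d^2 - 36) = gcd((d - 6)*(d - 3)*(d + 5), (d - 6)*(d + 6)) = d - 6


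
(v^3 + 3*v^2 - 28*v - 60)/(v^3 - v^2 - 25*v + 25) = (v^2 + 8*v + 12)/(v^2 + 4*v - 5)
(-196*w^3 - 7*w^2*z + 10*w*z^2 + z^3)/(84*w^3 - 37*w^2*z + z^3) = (7*w + z)/(-3*w + z)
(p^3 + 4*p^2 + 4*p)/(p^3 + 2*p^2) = (p + 2)/p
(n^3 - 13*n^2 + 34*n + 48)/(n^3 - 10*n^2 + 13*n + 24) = (n - 6)/(n - 3)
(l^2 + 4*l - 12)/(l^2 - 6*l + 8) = (l + 6)/(l - 4)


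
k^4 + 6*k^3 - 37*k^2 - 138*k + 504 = (k - 4)*(k - 3)*(k + 6)*(k + 7)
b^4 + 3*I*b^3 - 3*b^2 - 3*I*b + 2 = (b - 1)*(b + 1)*(b + I)*(b + 2*I)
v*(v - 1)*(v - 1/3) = v^3 - 4*v^2/3 + v/3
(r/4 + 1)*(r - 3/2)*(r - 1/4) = r^3/4 + 9*r^2/16 - 53*r/32 + 3/8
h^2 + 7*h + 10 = (h + 2)*(h + 5)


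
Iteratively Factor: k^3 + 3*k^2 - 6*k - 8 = (k - 2)*(k^2 + 5*k + 4) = (k - 2)*(k + 1)*(k + 4)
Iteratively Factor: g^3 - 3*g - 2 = (g - 2)*(g^2 + 2*g + 1) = (g - 2)*(g + 1)*(g + 1)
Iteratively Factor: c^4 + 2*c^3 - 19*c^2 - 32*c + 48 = (c - 4)*(c^3 + 6*c^2 + 5*c - 12) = (c - 4)*(c - 1)*(c^2 + 7*c + 12) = (c - 4)*(c - 1)*(c + 4)*(c + 3)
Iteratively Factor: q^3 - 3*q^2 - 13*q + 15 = (q - 5)*(q^2 + 2*q - 3) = (q - 5)*(q + 3)*(q - 1)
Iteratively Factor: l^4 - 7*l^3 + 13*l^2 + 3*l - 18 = (l - 3)*(l^3 - 4*l^2 + l + 6) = (l - 3)*(l + 1)*(l^2 - 5*l + 6) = (l - 3)^2*(l + 1)*(l - 2)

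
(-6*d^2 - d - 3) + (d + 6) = 3 - 6*d^2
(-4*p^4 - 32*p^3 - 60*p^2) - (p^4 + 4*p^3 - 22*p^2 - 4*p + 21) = -5*p^4 - 36*p^3 - 38*p^2 + 4*p - 21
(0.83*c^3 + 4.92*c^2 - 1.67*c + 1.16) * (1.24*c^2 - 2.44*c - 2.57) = 1.0292*c^5 + 4.0756*c^4 - 16.2087*c^3 - 7.1312*c^2 + 1.4615*c - 2.9812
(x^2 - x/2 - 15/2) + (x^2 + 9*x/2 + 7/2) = 2*x^2 + 4*x - 4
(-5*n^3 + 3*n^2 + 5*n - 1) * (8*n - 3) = -40*n^4 + 39*n^3 + 31*n^2 - 23*n + 3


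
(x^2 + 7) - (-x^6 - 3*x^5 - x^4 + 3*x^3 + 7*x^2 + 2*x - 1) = x^6 + 3*x^5 + x^4 - 3*x^3 - 6*x^2 - 2*x + 8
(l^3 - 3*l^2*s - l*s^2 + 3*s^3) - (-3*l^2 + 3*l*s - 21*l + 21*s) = l^3 - 3*l^2*s + 3*l^2 - l*s^2 - 3*l*s + 21*l + 3*s^3 - 21*s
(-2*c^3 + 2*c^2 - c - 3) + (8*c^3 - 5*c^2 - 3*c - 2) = 6*c^3 - 3*c^2 - 4*c - 5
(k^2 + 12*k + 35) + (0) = k^2 + 12*k + 35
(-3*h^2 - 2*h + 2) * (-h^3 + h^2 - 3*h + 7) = 3*h^5 - h^4 + 5*h^3 - 13*h^2 - 20*h + 14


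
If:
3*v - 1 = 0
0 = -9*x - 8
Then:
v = 1/3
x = -8/9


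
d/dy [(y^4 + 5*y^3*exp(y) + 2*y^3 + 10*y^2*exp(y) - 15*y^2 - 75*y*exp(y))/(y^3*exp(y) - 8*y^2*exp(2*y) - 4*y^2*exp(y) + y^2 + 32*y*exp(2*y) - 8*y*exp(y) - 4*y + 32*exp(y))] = (-y*(y^3 + 5*y^2*exp(y) + 2*y^2 + 10*y*exp(y) - 15*y - 75*exp(y))*(y^3*exp(y) - 16*y^2*exp(2*y) - y^2*exp(y) + 48*y*exp(2*y) - 16*y*exp(y) + 2*y + 32*exp(2*y) + 24*exp(y) - 4) + (5*y^3*exp(y) + 4*y^3 + 25*y^2*exp(y) + 6*y^2 - 55*y*exp(y) - 30*y - 75*exp(y))*(y^3*exp(y) - 8*y^2*exp(2*y) - 4*y^2*exp(y) + y^2 + 32*y*exp(2*y) - 8*y*exp(y) - 4*y + 32*exp(y)))/(y^3*exp(y) - 8*y^2*exp(2*y) - 4*y^2*exp(y) + y^2 + 32*y*exp(2*y) - 8*y*exp(y) - 4*y + 32*exp(y))^2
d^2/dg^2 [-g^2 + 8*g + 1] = -2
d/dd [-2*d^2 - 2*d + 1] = -4*d - 2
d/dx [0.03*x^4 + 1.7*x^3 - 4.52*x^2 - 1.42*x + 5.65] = 0.12*x^3 + 5.1*x^2 - 9.04*x - 1.42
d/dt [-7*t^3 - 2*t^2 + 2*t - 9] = -21*t^2 - 4*t + 2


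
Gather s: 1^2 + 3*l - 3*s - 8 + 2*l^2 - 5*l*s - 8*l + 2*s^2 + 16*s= 2*l^2 - 5*l + 2*s^2 + s*(13 - 5*l) - 7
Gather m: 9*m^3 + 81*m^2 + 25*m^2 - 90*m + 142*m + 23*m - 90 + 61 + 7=9*m^3 + 106*m^2 + 75*m - 22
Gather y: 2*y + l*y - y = y*(l + 1)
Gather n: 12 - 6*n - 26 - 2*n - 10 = -8*n - 24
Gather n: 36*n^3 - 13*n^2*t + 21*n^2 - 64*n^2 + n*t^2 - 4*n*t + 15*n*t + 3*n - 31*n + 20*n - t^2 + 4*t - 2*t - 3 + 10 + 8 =36*n^3 + n^2*(-13*t - 43) + n*(t^2 + 11*t - 8) - t^2 + 2*t + 15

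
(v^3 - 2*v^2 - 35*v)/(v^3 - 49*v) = (v + 5)/(v + 7)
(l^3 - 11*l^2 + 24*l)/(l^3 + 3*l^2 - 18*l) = (l - 8)/(l + 6)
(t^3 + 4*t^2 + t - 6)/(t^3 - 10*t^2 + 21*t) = (t^3 + 4*t^2 + t - 6)/(t*(t^2 - 10*t + 21))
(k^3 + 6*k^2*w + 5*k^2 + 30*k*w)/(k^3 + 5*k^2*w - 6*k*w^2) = (-k - 5)/(-k + w)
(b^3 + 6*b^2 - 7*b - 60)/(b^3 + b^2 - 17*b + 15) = (b + 4)/(b - 1)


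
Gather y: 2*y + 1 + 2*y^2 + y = 2*y^2 + 3*y + 1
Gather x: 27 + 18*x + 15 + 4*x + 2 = 22*x + 44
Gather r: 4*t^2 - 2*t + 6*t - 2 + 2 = 4*t^2 + 4*t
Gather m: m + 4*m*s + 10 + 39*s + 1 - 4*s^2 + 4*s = m*(4*s + 1) - 4*s^2 + 43*s + 11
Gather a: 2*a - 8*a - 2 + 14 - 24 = -6*a - 12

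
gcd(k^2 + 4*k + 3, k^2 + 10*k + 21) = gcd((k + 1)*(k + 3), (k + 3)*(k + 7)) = k + 3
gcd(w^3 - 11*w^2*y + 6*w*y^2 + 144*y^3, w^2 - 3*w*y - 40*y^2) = -w + 8*y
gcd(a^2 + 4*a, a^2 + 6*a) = a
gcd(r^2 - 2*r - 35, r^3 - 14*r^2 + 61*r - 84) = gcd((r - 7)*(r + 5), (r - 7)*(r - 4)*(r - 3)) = r - 7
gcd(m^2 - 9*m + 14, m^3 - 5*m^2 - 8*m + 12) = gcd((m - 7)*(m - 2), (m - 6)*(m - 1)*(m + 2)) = 1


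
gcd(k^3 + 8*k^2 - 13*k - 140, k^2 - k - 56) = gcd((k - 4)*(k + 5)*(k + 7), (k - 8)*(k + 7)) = k + 7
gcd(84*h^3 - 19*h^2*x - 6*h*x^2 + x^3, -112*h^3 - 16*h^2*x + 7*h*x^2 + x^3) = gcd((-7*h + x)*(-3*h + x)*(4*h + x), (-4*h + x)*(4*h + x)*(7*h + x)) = 4*h + x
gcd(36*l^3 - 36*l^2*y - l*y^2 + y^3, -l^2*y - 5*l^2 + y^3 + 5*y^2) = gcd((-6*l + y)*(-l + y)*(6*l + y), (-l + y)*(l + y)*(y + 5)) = -l + y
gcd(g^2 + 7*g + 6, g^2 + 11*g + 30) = g + 6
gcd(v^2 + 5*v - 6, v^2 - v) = v - 1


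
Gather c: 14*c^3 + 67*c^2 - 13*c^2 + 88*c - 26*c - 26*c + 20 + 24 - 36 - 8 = 14*c^3 + 54*c^2 + 36*c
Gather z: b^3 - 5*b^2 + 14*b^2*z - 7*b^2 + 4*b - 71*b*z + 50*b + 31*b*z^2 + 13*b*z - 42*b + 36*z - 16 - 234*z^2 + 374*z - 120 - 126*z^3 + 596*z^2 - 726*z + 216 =b^3 - 12*b^2 + 12*b - 126*z^3 + z^2*(31*b + 362) + z*(14*b^2 - 58*b - 316) + 80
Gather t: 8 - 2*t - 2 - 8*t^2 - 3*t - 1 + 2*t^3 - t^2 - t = 2*t^3 - 9*t^2 - 6*t + 5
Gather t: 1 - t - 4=-t - 3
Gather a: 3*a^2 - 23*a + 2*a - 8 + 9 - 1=3*a^2 - 21*a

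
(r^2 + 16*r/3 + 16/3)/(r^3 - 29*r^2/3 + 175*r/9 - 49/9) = 3*(3*r^2 + 16*r + 16)/(9*r^3 - 87*r^2 + 175*r - 49)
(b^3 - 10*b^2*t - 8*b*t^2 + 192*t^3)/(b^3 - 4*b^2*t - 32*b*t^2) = (b - 6*t)/b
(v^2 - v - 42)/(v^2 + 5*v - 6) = (v - 7)/(v - 1)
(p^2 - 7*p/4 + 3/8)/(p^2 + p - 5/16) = 2*(2*p - 3)/(4*p + 5)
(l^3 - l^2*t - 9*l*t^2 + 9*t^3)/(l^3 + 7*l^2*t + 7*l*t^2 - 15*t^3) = (l - 3*t)/(l + 5*t)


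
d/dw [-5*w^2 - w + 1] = -10*w - 1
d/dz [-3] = 0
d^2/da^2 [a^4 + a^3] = 6*a*(2*a + 1)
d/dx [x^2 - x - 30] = 2*x - 1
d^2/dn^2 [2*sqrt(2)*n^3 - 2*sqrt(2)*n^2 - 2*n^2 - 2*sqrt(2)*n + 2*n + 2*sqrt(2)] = 12*sqrt(2)*n - 4*sqrt(2) - 4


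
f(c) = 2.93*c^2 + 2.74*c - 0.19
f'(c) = 5.86*c + 2.74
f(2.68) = 28.20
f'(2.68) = 18.44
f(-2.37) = 9.77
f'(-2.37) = -11.15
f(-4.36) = 43.56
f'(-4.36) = -22.81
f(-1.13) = 0.46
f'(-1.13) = -3.88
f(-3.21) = 21.21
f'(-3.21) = -16.07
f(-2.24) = 8.37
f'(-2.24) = -10.39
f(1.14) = 6.74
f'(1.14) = 9.42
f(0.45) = 1.64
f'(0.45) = 5.38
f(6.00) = 121.73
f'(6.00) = 37.90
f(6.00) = 121.73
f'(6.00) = 37.90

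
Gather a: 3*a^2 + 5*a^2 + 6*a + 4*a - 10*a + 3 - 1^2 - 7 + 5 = 8*a^2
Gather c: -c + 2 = 2 - c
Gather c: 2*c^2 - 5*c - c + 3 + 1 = 2*c^2 - 6*c + 4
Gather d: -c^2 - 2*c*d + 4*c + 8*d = -c^2 + 4*c + d*(8 - 2*c)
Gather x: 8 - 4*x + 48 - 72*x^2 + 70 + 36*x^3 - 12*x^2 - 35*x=36*x^3 - 84*x^2 - 39*x + 126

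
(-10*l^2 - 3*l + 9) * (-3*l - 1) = 30*l^3 + 19*l^2 - 24*l - 9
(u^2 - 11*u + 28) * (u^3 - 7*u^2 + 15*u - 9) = u^5 - 18*u^4 + 120*u^3 - 370*u^2 + 519*u - 252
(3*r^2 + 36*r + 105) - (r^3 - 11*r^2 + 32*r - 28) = -r^3 + 14*r^2 + 4*r + 133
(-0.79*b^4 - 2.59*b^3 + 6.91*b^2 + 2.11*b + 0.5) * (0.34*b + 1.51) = -0.2686*b^5 - 2.0735*b^4 - 1.5615*b^3 + 11.1515*b^2 + 3.3561*b + 0.755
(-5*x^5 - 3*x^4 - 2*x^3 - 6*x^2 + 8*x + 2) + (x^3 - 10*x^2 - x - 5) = -5*x^5 - 3*x^4 - x^3 - 16*x^2 + 7*x - 3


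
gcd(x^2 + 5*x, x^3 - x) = x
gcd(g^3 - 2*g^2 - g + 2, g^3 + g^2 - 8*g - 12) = 1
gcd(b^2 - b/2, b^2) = b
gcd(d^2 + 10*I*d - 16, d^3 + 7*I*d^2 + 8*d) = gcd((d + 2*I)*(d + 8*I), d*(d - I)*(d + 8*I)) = d + 8*I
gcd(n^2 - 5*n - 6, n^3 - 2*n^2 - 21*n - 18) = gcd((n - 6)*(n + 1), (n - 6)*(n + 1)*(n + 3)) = n^2 - 5*n - 6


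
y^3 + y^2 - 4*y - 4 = (y - 2)*(y + 1)*(y + 2)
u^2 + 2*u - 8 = (u - 2)*(u + 4)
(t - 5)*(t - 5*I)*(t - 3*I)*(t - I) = t^4 - 5*t^3 - 9*I*t^3 - 23*t^2 + 45*I*t^2 + 115*t + 15*I*t - 75*I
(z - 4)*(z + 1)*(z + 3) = z^3 - 13*z - 12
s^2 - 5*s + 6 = (s - 3)*(s - 2)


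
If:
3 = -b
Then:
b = -3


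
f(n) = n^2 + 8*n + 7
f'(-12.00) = -16.00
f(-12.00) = 55.00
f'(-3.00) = 2.00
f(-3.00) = -8.00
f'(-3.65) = 0.70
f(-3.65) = -8.88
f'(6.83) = 21.66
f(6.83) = 108.29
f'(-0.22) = 7.56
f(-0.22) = 5.29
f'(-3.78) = 0.44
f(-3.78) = -8.95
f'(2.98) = 13.96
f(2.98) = 39.72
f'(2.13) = 12.26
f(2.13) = 28.58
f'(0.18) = 8.36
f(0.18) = 8.47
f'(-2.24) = 3.52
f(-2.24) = -5.90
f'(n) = 2*n + 8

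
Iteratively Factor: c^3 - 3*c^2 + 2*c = (c - 2)*(c^2 - c) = c*(c - 2)*(c - 1)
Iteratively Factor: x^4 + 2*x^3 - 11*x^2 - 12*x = (x)*(x^3 + 2*x^2 - 11*x - 12) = x*(x - 3)*(x^2 + 5*x + 4) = x*(x - 3)*(x + 4)*(x + 1)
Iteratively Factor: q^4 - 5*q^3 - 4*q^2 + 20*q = (q - 2)*(q^3 - 3*q^2 - 10*q) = (q - 2)*(q + 2)*(q^2 - 5*q) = q*(q - 2)*(q + 2)*(q - 5)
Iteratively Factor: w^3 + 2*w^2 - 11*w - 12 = (w - 3)*(w^2 + 5*w + 4) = (w - 3)*(w + 1)*(w + 4)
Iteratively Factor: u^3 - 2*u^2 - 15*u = (u)*(u^2 - 2*u - 15) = u*(u + 3)*(u - 5)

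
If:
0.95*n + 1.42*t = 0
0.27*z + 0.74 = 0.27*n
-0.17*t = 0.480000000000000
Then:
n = 4.22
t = -2.82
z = 1.48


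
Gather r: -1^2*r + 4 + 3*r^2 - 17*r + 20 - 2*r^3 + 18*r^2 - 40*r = -2*r^3 + 21*r^2 - 58*r + 24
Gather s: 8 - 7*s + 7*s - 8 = 0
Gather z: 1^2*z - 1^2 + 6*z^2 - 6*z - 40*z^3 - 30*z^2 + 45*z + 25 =-40*z^3 - 24*z^2 + 40*z + 24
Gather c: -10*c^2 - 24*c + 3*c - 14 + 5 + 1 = -10*c^2 - 21*c - 8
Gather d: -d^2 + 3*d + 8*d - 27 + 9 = -d^2 + 11*d - 18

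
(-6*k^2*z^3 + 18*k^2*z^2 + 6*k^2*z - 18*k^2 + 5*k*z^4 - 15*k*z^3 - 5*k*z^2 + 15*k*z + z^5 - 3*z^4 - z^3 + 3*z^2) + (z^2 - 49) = -6*k^2*z^3 + 18*k^2*z^2 + 6*k^2*z - 18*k^2 + 5*k*z^4 - 15*k*z^3 - 5*k*z^2 + 15*k*z + z^5 - 3*z^4 - z^3 + 4*z^2 - 49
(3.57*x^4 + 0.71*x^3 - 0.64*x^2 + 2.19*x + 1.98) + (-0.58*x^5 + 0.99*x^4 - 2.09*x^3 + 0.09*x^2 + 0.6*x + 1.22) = -0.58*x^5 + 4.56*x^4 - 1.38*x^3 - 0.55*x^2 + 2.79*x + 3.2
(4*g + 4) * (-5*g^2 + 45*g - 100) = -20*g^3 + 160*g^2 - 220*g - 400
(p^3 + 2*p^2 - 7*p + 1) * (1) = p^3 + 2*p^2 - 7*p + 1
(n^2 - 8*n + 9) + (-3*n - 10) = n^2 - 11*n - 1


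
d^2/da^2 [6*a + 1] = 0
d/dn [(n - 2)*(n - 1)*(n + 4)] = 3*n^2 + 2*n - 10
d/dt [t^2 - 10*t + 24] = 2*t - 10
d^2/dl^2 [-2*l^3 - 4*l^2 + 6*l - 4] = -12*l - 8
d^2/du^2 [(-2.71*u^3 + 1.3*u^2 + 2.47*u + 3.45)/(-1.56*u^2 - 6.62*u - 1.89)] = (1.4210854715202e-13*u^4 + 236.376656*u^3 + 176.063868*u^2 - 111.995406*u - 229.523568)/(3.796416*u^6 + 48.331296*u^5 + 218.896704*u^4 + 407.227976*u^3 + 265.201776*u^2 + 70.941906*u + 6.751269)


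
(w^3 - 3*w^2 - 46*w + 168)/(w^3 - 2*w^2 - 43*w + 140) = (w - 6)/(w - 5)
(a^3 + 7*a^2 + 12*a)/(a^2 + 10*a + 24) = a*(a + 3)/(a + 6)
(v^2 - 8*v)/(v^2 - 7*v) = (v - 8)/(v - 7)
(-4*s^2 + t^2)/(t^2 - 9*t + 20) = (-4*s^2 + t^2)/(t^2 - 9*t + 20)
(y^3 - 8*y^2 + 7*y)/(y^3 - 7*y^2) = (y - 1)/y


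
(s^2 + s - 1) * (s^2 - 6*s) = s^4 - 5*s^3 - 7*s^2 + 6*s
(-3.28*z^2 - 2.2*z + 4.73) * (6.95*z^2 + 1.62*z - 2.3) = -22.796*z^4 - 20.6036*z^3 + 36.8535*z^2 + 12.7226*z - 10.879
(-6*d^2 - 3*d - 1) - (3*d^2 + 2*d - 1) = -9*d^2 - 5*d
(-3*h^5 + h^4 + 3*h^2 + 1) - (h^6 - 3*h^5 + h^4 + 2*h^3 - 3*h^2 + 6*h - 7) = -h^6 - 2*h^3 + 6*h^2 - 6*h + 8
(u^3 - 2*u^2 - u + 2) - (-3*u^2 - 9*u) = u^3 + u^2 + 8*u + 2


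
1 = 1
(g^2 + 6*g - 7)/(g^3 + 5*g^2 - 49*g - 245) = (g - 1)/(g^2 - 2*g - 35)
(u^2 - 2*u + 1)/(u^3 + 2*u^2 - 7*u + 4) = 1/(u + 4)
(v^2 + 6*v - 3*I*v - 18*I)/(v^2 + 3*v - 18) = (v - 3*I)/(v - 3)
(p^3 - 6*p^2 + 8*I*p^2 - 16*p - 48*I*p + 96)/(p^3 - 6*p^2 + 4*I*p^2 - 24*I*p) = (p + 4*I)/p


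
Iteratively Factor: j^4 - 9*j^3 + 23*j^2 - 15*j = (j - 3)*(j^3 - 6*j^2 + 5*j) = (j - 5)*(j - 3)*(j^2 - j) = j*(j - 5)*(j - 3)*(j - 1)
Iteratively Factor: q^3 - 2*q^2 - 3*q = (q)*(q^2 - 2*q - 3) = q*(q + 1)*(q - 3)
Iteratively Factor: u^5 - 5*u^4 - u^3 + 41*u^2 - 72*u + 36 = (u - 2)*(u^4 - 3*u^3 - 7*u^2 + 27*u - 18) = (u - 2)*(u + 3)*(u^3 - 6*u^2 + 11*u - 6) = (u - 3)*(u - 2)*(u + 3)*(u^2 - 3*u + 2) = (u - 3)*(u - 2)^2*(u + 3)*(u - 1)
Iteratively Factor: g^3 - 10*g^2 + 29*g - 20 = (g - 5)*(g^2 - 5*g + 4) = (g - 5)*(g - 4)*(g - 1)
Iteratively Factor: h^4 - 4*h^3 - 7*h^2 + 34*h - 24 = (h + 3)*(h^3 - 7*h^2 + 14*h - 8) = (h - 2)*(h + 3)*(h^2 - 5*h + 4) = (h - 2)*(h - 1)*(h + 3)*(h - 4)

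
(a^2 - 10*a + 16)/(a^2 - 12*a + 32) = (a - 2)/(a - 4)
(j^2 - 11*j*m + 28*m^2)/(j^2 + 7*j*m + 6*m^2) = (j^2 - 11*j*m + 28*m^2)/(j^2 + 7*j*m + 6*m^2)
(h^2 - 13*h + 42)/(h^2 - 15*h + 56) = (h - 6)/(h - 8)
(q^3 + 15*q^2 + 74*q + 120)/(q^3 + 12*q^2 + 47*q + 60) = (q + 6)/(q + 3)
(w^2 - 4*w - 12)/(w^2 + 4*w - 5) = (w^2 - 4*w - 12)/(w^2 + 4*w - 5)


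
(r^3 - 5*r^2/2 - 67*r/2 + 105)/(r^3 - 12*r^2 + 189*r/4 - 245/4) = 2*(r + 6)/(2*r - 7)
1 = 1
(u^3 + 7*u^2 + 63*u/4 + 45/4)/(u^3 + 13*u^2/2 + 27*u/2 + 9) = (u + 5/2)/(u + 2)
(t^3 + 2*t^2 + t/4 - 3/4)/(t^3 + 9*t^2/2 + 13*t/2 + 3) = (t - 1/2)/(t + 2)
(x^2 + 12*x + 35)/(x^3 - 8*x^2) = (x^2 + 12*x + 35)/(x^2*(x - 8))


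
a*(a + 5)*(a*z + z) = a^3*z + 6*a^2*z + 5*a*z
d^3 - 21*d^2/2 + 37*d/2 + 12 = (d - 8)*(d - 3)*(d + 1/2)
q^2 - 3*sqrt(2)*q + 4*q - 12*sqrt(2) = (q + 4)*(q - 3*sqrt(2))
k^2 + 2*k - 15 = (k - 3)*(k + 5)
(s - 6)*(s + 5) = s^2 - s - 30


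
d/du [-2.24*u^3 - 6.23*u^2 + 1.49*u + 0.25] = -6.72*u^2 - 12.46*u + 1.49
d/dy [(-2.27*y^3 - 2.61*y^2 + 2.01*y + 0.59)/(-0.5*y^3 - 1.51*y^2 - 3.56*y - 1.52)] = (2.1227*y^4 + 18.1724*y^3 + 23.5629*y^2 + 9.7162*y - 0.9548)/(0.25*y^6 + 1.51*y^5 + 5.8401*y^4 + 12.2712*y^3 + 17.264*y^2 + 10.8224*y + 2.3104)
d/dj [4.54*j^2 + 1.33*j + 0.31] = 9.08*j + 1.33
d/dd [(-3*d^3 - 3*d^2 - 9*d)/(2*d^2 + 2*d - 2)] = 3*(-d^4 - 2*d^3 + 5*d^2 + 2*d + 3)/(2*(d^4 + 2*d^3 - d^2 - 2*d + 1))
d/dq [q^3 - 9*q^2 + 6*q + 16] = 3*q^2 - 18*q + 6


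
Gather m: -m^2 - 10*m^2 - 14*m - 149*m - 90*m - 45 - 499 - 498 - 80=-11*m^2 - 253*m - 1122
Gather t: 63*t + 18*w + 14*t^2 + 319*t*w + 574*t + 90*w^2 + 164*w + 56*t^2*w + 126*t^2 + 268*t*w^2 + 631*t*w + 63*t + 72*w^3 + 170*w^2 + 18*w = t^2*(56*w + 140) + t*(268*w^2 + 950*w + 700) + 72*w^3 + 260*w^2 + 200*w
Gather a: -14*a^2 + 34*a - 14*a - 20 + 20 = -14*a^2 + 20*a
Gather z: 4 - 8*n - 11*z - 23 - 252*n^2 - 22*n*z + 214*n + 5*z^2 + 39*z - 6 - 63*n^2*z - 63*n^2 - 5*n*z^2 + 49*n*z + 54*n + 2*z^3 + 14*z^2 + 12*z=-315*n^2 + 260*n + 2*z^3 + z^2*(19 - 5*n) + z*(-63*n^2 + 27*n + 40) - 25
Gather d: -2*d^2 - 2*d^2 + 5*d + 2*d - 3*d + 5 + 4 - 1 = -4*d^2 + 4*d + 8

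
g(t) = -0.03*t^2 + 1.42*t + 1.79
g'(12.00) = 0.70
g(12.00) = 14.51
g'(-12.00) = 2.14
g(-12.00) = -19.57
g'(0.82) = 1.37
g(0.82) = 2.93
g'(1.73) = 1.32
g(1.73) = 4.16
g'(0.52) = 1.39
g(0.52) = 2.52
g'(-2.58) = 1.57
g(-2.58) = -2.07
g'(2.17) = 1.29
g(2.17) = 4.73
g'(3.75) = 1.20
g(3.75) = 6.69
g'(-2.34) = 1.56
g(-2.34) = -1.70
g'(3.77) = 1.19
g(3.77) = 6.72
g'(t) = 1.42 - 0.06*t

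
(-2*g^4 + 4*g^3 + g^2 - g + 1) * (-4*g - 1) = 8*g^5 - 14*g^4 - 8*g^3 + 3*g^2 - 3*g - 1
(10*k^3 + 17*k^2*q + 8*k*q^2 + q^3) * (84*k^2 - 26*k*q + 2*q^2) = 840*k^5 + 1168*k^4*q + 250*k^3*q^2 - 90*k^2*q^3 - 10*k*q^4 + 2*q^5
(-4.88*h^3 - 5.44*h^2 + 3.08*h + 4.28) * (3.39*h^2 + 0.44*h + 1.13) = -16.5432*h^5 - 20.5888*h^4 + 2.5332*h^3 + 9.7172*h^2 + 5.3636*h + 4.8364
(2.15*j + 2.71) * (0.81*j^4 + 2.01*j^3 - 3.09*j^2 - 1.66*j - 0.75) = 1.7415*j^5 + 6.5166*j^4 - 1.1964*j^3 - 11.9429*j^2 - 6.1111*j - 2.0325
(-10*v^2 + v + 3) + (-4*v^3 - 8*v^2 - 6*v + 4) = -4*v^3 - 18*v^2 - 5*v + 7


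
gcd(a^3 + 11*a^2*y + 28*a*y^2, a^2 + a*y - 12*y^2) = a + 4*y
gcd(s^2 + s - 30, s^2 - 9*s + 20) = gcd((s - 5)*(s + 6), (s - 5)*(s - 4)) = s - 5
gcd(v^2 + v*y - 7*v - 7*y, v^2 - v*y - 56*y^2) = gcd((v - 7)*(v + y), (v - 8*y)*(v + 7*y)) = 1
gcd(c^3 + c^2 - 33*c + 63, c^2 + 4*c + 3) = 1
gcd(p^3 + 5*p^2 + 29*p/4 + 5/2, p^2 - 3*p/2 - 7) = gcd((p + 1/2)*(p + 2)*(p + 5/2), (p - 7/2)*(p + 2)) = p + 2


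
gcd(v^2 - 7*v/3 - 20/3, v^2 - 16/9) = 1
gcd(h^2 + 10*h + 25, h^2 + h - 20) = h + 5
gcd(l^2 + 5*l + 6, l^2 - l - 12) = l + 3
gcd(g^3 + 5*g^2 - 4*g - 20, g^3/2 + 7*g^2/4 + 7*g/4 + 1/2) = g + 2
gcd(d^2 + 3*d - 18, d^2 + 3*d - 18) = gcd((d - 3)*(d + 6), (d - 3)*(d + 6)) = d^2 + 3*d - 18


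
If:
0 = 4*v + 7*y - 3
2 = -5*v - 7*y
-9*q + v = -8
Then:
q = 1/3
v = -5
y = 23/7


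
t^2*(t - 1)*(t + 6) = t^4 + 5*t^3 - 6*t^2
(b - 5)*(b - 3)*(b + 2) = b^3 - 6*b^2 - b + 30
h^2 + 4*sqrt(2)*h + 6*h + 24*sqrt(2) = (h + 6)*(h + 4*sqrt(2))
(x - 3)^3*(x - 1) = x^4 - 10*x^3 + 36*x^2 - 54*x + 27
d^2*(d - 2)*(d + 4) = d^4 + 2*d^3 - 8*d^2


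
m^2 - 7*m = m*(m - 7)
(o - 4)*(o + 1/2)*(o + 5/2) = o^3 - o^2 - 43*o/4 - 5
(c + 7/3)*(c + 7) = c^2 + 28*c/3 + 49/3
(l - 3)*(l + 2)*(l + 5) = l^3 + 4*l^2 - 11*l - 30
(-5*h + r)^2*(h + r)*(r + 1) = 25*h^3*r + 25*h^3 + 15*h^2*r^2 + 15*h^2*r - 9*h*r^3 - 9*h*r^2 + r^4 + r^3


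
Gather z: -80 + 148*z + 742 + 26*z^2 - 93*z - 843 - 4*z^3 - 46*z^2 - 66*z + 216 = -4*z^3 - 20*z^2 - 11*z + 35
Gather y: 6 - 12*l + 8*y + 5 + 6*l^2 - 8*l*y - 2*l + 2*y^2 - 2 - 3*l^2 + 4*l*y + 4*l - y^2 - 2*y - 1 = 3*l^2 - 10*l + y^2 + y*(6 - 4*l) + 8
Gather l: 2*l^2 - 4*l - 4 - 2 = 2*l^2 - 4*l - 6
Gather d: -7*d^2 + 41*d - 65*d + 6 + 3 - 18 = -7*d^2 - 24*d - 9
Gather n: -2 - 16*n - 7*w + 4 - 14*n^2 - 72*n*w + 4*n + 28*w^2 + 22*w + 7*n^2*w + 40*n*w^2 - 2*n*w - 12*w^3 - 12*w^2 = n^2*(7*w - 14) + n*(40*w^2 - 74*w - 12) - 12*w^3 + 16*w^2 + 15*w + 2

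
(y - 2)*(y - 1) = y^2 - 3*y + 2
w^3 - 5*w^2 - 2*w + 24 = (w - 4)*(w - 3)*(w + 2)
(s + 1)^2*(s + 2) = s^3 + 4*s^2 + 5*s + 2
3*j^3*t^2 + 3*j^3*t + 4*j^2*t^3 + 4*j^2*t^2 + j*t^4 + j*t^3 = t*(j + t)*(3*j + t)*(j*t + j)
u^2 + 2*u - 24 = (u - 4)*(u + 6)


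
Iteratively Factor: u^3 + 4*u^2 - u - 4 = (u + 4)*(u^2 - 1) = (u - 1)*(u + 4)*(u + 1)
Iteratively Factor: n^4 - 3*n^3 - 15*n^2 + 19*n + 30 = (n + 1)*(n^3 - 4*n^2 - 11*n + 30) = (n - 5)*(n + 1)*(n^2 + n - 6) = (n - 5)*(n + 1)*(n + 3)*(n - 2)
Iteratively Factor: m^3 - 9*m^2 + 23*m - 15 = (m - 5)*(m^2 - 4*m + 3) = (m - 5)*(m - 1)*(m - 3)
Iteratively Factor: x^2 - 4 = (x - 2)*(x + 2)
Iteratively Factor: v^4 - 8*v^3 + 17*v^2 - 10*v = (v - 2)*(v^3 - 6*v^2 + 5*v) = v*(v - 2)*(v^2 - 6*v + 5) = v*(v - 5)*(v - 2)*(v - 1)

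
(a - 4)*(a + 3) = a^2 - a - 12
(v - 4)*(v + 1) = v^2 - 3*v - 4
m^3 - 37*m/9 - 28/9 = (m - 7/3)*(m + 1)*(m + 4/3)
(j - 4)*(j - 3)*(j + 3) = j^3 - 4*j^2 - 9*j + 36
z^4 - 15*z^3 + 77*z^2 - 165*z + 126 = (z - 7)*(z - 3)^2*(z - 2)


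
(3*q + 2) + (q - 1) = 4*q + 1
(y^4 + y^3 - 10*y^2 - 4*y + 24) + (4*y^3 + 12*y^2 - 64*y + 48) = y^4 + 5*y^3 + 2*y^2 - 68*y + 72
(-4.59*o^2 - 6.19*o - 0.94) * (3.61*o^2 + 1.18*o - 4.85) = -16.5699*o^4 - 27.7621*o^3 + 11.5639*o^2 + 28.9123*o + 4.559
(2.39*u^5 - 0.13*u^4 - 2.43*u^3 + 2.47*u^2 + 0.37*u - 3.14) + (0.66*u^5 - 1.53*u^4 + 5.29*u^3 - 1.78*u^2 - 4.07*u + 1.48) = 3.05*u^5 - 1.66*u^4 + 2.86*u^3 + 0.69*u^2 - 3.7*u - 1.66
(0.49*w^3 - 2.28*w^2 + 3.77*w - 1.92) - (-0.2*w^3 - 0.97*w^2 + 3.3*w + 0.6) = 0.69*w^3 - 1.31*w^2 + 0.47*w - 2.52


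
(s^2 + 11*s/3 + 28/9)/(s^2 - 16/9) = (3*s + 7)/(3*s - 4)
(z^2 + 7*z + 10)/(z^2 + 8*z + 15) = (z + 2)/(z + 3)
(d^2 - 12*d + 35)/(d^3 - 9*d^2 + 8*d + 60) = (d - 7)/(d^2 - 4*d - 12)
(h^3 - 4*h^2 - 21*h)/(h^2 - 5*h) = (h^2 - 4*h - 21)/(h - 5)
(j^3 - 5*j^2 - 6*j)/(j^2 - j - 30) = j*(j + 1)/(j + 5)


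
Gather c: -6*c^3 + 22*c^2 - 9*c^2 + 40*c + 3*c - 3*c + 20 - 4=-6*c^3 + 13*c^2 + 40*c + 16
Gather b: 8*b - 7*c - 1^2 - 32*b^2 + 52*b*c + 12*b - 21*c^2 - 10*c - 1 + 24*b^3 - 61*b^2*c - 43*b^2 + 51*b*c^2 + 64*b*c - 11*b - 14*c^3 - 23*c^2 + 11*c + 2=24*b^3 + b^2*(-61*c - 75) + b*(51*c^2 + 116*c + 9) - 14*c^3 - 44*c^2 - 6*c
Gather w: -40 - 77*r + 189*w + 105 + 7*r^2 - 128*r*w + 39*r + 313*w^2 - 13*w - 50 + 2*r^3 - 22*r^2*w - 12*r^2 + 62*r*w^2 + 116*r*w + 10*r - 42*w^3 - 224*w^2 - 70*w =2*r^3 - 5*r^2 - 28*r - 42*w^3 + w^2*(62*r + 89) + w*(-22*r^2 - 12*r + 106) + 15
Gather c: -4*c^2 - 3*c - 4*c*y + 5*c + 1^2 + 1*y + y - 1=-4*c^2 + c*(2 - 4*y) + 2*y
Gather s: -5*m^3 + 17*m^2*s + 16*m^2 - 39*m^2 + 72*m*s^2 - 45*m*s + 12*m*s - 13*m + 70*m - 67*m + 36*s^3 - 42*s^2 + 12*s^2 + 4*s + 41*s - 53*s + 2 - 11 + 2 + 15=-5*m^3 - 23*m^2 - 10*m + 36*s^3 + s^2*(72*m - 30) + s*(17*m^2 - 33*m - 8) + 8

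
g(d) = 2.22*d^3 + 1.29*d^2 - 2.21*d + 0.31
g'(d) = 6.66*d^2 + 2.58*d - 2.21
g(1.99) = 18.52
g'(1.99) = 29.30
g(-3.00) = -41.39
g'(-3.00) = 49.99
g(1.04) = 1.90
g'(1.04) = 7.68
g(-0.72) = 1.74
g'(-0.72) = -0.62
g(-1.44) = -0.46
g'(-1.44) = 7.88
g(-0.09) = 0.52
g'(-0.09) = -2.39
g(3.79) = 131.32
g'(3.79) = 103.23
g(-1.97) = -7.30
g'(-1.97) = 18.55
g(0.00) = 0.31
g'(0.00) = -2.21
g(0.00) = 0.31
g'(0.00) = -2.21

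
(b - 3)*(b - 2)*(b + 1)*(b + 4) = b^4 - 15*b^2 + 10*b + 24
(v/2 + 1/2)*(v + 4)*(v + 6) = v^3/2 + 11*v^2/2 + 17*v + 12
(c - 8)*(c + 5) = c^2 - 3*c - 40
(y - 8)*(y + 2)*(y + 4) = y^3 - 2*y^2 - 40*y - 64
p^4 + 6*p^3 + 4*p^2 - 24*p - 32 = (p - 2)*(p + 2)^2*(p + 4)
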